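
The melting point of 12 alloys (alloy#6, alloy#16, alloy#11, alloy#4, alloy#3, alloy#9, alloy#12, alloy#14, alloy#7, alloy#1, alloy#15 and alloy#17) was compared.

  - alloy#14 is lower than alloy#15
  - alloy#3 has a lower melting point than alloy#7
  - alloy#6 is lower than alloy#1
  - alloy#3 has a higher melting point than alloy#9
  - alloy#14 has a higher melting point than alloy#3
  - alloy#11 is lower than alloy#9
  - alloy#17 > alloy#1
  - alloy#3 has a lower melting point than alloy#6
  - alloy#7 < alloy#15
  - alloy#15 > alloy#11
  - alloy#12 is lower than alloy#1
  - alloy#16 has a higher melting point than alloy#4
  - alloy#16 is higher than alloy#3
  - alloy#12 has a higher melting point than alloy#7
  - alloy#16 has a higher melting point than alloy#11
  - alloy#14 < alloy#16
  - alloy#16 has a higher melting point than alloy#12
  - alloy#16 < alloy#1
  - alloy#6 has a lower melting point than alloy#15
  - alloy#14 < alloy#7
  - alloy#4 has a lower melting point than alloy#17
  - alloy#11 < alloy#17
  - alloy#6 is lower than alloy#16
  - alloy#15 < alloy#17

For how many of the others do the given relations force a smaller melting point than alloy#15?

6

From alloy#15 the given relations immediately reach alloy#11, alloy#14, alloy#7, alloy#6.
From those, alloy#3 — 5 in total.
From those, alloy#9 — 6 in total.
Nothing else is reachable below alloy#15; 6 in all.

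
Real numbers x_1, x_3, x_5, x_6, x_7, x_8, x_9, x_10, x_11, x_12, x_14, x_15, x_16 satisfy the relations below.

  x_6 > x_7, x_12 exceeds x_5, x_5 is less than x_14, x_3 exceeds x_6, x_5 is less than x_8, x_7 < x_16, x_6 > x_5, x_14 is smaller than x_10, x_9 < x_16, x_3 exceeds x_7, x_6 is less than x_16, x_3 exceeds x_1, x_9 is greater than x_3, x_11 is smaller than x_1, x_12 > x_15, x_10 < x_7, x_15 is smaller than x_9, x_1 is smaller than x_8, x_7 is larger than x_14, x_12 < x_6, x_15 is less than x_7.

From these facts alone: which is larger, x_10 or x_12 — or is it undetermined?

Following every chain through x_12: above x_12 we get x_6, x_3, x_9, x_16; below x_12 we get x_5, x_15.
x_10 is not reached, and no chain runs the other way from x_10 to x_12.
So the given relations leave the order of x_12 and x_10 undetermined.

undetermined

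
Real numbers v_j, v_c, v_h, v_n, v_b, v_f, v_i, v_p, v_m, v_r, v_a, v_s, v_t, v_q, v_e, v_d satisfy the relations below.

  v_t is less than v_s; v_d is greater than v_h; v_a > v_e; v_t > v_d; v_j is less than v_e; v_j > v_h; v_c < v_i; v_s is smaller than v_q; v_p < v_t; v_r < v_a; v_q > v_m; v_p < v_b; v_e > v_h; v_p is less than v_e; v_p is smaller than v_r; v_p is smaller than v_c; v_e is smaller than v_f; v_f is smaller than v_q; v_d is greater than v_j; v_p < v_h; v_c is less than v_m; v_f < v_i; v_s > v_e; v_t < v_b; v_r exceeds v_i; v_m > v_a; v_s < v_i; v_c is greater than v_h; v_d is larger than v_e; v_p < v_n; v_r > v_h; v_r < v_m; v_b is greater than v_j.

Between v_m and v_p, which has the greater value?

v_p < v_h and v_h < v_j give v_p < v_j.
Then v_j < v_e extends the chain to v_e.
With v_e < v_d: v_p < v_h < v_j < v_e < v_d.
Then v_d < v_t extends the chain to v_t.
Then v_t < v_s extends the chain to v_s.
With v_s < v_i: v_p < v_h < v_j < v_e < v_d < v_t < v_s < v_i.
Then v_i < v_r extends the chain to v_r.
Then v_r < v_a extends the chain to v_a.
With v_a < v_m: v_p < v_h < v_j < v_e < v_d < v_t < v_s < v_i < v_r < v_a < v_m.
So v_p < v_m; v_m is the larger of the two.

v_m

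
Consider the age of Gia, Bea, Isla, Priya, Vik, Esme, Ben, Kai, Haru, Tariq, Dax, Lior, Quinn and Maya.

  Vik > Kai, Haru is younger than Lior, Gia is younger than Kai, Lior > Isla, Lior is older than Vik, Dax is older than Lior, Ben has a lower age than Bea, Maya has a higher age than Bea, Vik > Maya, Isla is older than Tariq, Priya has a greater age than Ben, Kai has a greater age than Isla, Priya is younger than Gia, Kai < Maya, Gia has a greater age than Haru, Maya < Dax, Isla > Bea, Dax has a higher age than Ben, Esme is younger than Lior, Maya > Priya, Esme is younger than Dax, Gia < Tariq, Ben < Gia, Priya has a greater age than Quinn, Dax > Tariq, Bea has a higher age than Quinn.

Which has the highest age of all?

Dax

Esme is not greatest since Esme < Dax; Haru is not greatest since Haru < Lior; Ben is not greatest since Ben < Gia; Quinn is not greatest since Quinn < Priya; Priya is not greatest since Priya < Gia; Gia is not greatest since Gia < Tariq; Tariq is not greatest since Tariq < Isla; Bea is not greatest since Bea < Maya; Isla is not greatest since Isla < Kai; Kai is not greatest since Kai < Vik; Maya is not greatest since Maya < Vik; Vik is not greatest since Vik < Lior; Lior is not greatest since Lior < Dax.
Only Dax has nothing above it, so Dax is the highest age.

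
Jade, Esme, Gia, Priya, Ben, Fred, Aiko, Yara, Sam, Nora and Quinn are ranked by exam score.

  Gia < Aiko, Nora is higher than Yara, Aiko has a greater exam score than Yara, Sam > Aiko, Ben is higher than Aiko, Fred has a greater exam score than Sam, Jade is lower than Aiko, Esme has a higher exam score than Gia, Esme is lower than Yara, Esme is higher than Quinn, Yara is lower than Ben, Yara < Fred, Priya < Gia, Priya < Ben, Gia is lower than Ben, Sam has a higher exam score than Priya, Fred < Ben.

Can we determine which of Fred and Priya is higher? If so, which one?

Chaining the given relations: Priya < Gia < Esme < Yara < Aiko < Sam < Fred.
So Fred is higher.

Fred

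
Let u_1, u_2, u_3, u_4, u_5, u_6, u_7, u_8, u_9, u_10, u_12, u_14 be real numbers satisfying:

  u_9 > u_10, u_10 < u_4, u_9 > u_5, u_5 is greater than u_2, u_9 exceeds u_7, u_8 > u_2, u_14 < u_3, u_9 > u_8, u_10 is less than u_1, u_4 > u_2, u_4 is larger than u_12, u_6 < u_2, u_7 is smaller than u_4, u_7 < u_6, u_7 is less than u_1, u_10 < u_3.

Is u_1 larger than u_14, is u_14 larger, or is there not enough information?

Following every chain through u_14: above u_14 we get u_3.
u_1 is not reached, and no chain runs the other way from u_1 to u_14.
So the given relations leave the order of u_14 and u_1 undetermined.

undetermined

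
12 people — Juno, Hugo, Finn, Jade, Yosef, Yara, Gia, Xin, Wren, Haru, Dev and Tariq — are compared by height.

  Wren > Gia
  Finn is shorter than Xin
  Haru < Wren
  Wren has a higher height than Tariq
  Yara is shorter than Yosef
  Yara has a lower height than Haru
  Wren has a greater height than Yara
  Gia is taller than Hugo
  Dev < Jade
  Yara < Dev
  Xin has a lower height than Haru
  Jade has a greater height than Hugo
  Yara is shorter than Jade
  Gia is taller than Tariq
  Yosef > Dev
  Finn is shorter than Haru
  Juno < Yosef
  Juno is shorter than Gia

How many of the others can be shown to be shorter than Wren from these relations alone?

From Wren the given relations immediately reach Tariq, Yara, Gia, Haru.
From those, Finn, Juno, Hugo, Xin — 8 in total.
Nothing else is reachable below Wren; 8 in all.

8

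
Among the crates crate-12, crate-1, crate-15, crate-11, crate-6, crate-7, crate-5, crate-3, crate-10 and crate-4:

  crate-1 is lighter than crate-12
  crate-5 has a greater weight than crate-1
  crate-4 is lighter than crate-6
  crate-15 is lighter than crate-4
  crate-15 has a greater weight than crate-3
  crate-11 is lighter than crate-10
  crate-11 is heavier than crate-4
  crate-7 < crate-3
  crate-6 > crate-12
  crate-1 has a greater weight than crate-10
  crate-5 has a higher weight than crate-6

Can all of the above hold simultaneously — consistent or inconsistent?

Every relation is compatible with crate-7 < crate-3 < crate-15 < crate-4 < crate-11 < crate-10 < crate-1 < crate-12 < crate-6 < crate-5; the set is consistent.

consistent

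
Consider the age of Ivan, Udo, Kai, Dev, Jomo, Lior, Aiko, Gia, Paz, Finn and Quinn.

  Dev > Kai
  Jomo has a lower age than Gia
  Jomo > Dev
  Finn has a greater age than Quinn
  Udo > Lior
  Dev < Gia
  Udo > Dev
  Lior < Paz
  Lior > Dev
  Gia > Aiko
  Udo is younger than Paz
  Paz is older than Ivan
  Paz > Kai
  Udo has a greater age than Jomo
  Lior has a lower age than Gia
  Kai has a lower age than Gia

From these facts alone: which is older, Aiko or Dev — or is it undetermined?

Following every chain through Aiko: above Aiko we get Gia.
Dev is not reached, and no chain runs the other way from Dev to Aiko.
So the given relations leave the order of Aiko and Dev undetermined.

undetermined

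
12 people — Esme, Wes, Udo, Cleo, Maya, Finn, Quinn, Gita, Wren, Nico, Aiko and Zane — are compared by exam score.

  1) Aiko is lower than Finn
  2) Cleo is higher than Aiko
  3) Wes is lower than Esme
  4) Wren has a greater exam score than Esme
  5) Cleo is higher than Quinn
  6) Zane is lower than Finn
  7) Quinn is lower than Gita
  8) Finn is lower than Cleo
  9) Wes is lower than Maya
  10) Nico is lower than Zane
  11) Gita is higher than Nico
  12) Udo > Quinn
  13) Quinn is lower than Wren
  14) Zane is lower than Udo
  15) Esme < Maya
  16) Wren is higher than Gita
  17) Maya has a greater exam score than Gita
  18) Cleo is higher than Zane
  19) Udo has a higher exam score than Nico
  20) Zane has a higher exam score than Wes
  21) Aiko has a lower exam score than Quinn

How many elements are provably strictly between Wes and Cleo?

2

The relations place Wes below Cleo. An element lies strictly between them when it is forced above Wes and also forced below Cleo.
Above Wes: {Zane, Udo, Esme, Finn, Wren, Maya}. Below Cleo: {Nico, Aiko, Zane, Quinn, Finn}.
Intersection: {Zane, Finn} — 2.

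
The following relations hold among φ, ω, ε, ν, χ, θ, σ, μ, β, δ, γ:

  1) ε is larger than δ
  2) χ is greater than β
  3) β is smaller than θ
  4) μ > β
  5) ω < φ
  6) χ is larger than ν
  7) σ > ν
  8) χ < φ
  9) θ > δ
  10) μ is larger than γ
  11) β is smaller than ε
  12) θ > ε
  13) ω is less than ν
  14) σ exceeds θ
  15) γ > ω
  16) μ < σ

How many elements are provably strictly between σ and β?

3

Chaining upward from β reaches: χ, φ, ε, θ, μ.
Chaining downward from σ reaches: ω, ν, δ, ε, γ, θ, μ.
Strictly between β and σ are those in both lists: ε, θ, μ — 3 elements.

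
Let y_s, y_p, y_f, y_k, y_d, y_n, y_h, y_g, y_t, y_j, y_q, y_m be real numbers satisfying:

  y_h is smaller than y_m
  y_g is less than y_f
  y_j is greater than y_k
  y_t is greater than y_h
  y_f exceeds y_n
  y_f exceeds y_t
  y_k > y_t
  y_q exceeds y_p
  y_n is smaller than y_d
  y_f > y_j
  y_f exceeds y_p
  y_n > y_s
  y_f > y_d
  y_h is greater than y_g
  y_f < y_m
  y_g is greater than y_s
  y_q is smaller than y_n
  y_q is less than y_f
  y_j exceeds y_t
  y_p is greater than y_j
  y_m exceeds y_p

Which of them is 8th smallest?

y_q

Piecing the relations together gives one ordering: y_s < y_g < y_h < y_t < y_k < y_j < y_p < y_q < y_n < y_d < y_f < y_m.
Counting 8 from the smallest end gives y_q.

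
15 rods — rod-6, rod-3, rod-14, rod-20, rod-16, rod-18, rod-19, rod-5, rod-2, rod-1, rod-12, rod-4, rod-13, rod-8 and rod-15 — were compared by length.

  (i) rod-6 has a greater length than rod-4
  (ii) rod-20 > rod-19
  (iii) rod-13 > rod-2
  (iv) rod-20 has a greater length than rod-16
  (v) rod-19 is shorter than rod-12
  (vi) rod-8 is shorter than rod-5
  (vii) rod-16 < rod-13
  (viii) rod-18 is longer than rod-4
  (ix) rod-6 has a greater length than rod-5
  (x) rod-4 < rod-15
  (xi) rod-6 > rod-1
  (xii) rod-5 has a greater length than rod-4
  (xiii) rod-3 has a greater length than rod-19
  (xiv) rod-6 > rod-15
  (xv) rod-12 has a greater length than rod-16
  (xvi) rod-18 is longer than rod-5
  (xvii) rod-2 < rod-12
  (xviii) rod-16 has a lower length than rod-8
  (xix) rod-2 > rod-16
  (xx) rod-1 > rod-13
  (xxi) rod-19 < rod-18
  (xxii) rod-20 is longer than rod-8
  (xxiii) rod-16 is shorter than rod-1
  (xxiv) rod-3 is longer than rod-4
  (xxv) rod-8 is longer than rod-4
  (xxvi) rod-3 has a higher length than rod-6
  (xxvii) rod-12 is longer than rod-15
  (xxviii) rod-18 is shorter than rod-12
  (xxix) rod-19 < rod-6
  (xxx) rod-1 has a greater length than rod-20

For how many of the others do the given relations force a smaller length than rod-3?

11

Directly below rod-3: rod-4, rod-19, rod-6.
One step further: rod-15, rod-5, rod-1 (6 so far).
One step further: rod-16, rod-8, rod-20, rod-13 (10 so far).
One step further: rod-2 (11 so far).
Nothing else is reachable below rod-3; 11 in all.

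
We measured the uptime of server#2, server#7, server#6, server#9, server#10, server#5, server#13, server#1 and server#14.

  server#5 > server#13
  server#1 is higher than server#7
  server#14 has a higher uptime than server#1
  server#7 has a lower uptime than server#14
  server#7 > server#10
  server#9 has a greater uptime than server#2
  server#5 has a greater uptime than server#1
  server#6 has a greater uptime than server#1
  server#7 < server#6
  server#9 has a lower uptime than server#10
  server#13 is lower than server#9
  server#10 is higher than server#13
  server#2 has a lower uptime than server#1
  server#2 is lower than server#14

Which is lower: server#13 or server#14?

server#13 < server#9 and server#9 < server#10 give server#13 < server#10.
With server#10 < server#7: server#13 < server#9 < server#10 < server#7.
With server#7 < server#1: server#13 < server#9 < server#10 < server#7 < server#1.
With server#1 < server#14: server#13 < server#9 < server#10 < server#7 < server#1 < server#14.
So server#13 < server#14; server#13 is the lower of the two.

server#13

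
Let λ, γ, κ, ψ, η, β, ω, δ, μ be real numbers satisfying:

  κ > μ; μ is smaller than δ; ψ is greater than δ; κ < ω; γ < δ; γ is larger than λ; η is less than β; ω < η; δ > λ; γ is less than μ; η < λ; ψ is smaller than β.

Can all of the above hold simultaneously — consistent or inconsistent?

inconsistent

Chaining the given relations yields γ < μ < κ < ω < η < λ, so γ < λ. But one relation states λ < γ. These cannot both hold.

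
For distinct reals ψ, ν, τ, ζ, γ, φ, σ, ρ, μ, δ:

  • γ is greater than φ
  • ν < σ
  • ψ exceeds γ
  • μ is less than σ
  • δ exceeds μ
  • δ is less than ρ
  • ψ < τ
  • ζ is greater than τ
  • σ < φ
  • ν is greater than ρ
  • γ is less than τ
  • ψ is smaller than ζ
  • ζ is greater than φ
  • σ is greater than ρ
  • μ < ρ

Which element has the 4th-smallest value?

ν

The consecutive relations fix a unique order: μ < δ < ρ < ν < σ < φ < γ < ψ < τ < ζ.
The 4th smallest is ν.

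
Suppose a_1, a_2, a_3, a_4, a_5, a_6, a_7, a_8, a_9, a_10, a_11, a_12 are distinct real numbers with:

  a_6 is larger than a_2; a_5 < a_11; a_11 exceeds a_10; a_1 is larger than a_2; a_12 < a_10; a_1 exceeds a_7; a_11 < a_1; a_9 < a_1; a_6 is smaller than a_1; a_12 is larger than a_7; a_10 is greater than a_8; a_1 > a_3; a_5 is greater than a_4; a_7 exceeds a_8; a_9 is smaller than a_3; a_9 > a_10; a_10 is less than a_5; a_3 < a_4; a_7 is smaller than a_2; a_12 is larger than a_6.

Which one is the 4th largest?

a_4

Chaining the given pairs: a_8 < a_7 < a_2 < a_6 < a_12 < a_10 < a_9 < a_3 < a_4 < a_5 < a_11 < a_1.
Counting 4 from the largest end gives a_4.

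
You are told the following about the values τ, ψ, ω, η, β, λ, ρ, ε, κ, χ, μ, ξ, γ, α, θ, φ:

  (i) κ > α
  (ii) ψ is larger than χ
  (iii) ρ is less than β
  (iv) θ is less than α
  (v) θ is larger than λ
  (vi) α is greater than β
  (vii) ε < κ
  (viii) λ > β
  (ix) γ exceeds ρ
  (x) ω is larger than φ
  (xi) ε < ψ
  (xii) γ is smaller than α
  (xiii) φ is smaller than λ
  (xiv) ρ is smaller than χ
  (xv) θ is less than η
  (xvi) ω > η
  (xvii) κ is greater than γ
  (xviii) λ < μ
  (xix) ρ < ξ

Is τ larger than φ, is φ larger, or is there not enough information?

undetermined

Following every chain through φ: above φ we get λ, θ, μ, η, ω, α, κ.
τ is not reached, and no chain runs the other way from τ to φ.
So the given relations leave the order of φ and τ undetermined.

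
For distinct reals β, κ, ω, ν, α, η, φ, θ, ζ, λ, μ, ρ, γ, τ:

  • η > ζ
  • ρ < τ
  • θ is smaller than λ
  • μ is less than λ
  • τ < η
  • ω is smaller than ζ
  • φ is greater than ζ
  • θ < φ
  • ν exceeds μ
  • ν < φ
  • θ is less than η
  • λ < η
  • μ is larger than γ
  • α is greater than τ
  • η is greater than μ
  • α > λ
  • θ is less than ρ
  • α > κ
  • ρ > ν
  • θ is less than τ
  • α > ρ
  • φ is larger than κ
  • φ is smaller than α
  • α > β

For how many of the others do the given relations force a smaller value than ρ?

4

From ρ the given relations immediately reach ν, θ.
From those, μ — 3 in total.
From those, γ — 4 in total.
No other element is forced below ρ by the given relations, so the count is 4.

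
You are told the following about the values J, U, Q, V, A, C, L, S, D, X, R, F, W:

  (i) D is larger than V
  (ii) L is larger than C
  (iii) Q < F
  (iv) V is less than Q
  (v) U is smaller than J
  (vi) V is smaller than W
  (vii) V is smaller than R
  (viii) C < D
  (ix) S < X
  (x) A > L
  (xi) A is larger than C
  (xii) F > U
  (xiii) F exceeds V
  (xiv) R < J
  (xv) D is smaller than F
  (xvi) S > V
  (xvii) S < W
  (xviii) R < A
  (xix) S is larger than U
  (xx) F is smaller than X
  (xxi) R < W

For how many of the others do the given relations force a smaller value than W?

From W the given relations immediately reach V, R, S.
From those, U — 4 in total.
Nothing else is reachable below W; 4 in all.

4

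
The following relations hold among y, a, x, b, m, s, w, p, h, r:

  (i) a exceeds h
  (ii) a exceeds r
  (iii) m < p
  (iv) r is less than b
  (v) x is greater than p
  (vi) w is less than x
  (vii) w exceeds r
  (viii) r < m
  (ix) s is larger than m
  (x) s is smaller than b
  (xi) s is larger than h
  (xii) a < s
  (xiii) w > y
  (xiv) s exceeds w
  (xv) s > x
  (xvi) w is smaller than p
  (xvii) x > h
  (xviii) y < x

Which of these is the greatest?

y is not greatest since y < x; r is not greatest since r < w; w is not greatest since w < p; m is not greatest since m < s; p is not greatest since p < x; h is not greatest since h < s; a is not greatest since a < s; x is not greatest since x < s; s is not greatest since s < b.
Only b has nothing above it, so b is the greatest.

b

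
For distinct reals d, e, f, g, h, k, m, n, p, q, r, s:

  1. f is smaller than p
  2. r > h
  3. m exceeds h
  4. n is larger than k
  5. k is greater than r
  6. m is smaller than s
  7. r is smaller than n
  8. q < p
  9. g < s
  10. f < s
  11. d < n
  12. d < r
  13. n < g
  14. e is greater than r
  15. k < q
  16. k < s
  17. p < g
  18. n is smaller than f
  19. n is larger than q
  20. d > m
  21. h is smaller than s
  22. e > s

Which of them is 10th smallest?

Piecing the relations together gives one ordering: h < m < d < r < k < q < n < f < p < g < s < e.
Counting 10 from the smallest end gives g.

g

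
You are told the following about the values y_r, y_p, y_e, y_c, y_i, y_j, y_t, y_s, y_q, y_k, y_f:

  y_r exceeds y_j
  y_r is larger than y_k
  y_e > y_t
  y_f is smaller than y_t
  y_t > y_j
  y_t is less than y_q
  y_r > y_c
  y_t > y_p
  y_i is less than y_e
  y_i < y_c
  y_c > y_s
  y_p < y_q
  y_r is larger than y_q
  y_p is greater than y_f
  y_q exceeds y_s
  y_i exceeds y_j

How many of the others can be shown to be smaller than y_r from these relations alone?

The elements the relations force below y_r are y_f, y_j, y_p, y_i, y_s, y_t, y_k, y_q, y_c — no chain reaches any other.
That is 9.

9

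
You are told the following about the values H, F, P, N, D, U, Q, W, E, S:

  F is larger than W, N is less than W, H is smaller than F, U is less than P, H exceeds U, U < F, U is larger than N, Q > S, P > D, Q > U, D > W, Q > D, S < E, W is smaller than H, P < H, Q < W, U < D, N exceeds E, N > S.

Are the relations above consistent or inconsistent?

inconsistent

Chaining the given relations yields Q < W < D, so Q < D. But one relation states D < Q. These cannot both hold.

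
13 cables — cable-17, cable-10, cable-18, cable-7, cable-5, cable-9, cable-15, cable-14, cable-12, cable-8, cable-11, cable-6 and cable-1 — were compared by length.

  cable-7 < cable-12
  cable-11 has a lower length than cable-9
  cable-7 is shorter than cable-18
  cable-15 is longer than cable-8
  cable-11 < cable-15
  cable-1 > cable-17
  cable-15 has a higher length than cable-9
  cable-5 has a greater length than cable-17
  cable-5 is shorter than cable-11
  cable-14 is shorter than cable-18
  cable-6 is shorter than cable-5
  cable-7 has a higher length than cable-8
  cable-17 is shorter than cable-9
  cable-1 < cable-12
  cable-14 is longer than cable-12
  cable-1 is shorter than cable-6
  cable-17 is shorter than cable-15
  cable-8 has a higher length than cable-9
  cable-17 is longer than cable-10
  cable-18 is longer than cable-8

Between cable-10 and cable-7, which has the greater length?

cable-10 < cable-17 and cable-17 < cable-1 give cable-10 < cable-1.
With cable-1 < cable-6: cable-10 < cable-17 < cable-1 < cable-6.
With cable-6 < cable-5: cable-10 < cable-17 < cable-1 < cable-6 < cable-5.
Then cable-5 < cable-11 extends the chain to cable-11.
Then cable-11 < cable-9 extends the chain to cable-9.
Then cable-9 < cable-8 extends the chain to cable-8.
Then cable-8 < cable-7 extends the chain to cable-7.
So cable-10 < cable-7; cable-7 is the longer of the two.

cable-7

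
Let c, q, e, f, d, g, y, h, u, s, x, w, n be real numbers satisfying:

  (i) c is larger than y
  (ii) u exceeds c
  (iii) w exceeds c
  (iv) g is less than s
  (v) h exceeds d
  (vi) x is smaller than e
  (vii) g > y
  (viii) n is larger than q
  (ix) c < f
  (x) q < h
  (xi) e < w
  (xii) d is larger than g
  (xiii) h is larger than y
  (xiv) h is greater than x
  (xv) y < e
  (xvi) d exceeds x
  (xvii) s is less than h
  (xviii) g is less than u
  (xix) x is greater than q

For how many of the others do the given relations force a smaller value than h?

6

From h the given relations immediately reach q, y, x, s, d.
From those, g — 6 in total.
Nothing else is reachable below h; 6 in all.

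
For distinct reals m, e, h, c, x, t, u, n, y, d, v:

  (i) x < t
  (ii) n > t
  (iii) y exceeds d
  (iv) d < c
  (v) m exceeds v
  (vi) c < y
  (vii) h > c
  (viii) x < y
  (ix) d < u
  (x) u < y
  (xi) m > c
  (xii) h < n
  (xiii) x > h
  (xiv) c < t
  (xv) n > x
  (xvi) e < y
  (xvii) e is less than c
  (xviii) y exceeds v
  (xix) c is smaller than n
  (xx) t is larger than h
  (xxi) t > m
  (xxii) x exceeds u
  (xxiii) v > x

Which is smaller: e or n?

Chaining the given relations: e < c < h < x < v < m < t < n.
So e < n; e is the smaller of the two.

e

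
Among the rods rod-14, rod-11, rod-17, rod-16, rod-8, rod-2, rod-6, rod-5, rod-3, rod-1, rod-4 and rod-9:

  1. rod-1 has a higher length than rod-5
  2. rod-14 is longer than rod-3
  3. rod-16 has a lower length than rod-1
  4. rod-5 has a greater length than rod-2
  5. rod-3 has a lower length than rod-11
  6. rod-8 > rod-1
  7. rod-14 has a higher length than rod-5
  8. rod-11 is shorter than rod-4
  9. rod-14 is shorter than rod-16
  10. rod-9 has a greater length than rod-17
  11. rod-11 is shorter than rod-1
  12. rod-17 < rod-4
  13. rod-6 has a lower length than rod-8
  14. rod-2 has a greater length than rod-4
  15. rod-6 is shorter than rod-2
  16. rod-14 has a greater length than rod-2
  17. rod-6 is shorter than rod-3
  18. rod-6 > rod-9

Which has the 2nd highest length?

The consecutive relations fix a unique order: rod-17 < rod-9 < rod-6 < rod-3 < rod-11 < rod-4 < rod-2 < rod-5 < rod-14 < rod-16 < rod-1 < rod-8.
The 2nd largest is rod-1.

rod-1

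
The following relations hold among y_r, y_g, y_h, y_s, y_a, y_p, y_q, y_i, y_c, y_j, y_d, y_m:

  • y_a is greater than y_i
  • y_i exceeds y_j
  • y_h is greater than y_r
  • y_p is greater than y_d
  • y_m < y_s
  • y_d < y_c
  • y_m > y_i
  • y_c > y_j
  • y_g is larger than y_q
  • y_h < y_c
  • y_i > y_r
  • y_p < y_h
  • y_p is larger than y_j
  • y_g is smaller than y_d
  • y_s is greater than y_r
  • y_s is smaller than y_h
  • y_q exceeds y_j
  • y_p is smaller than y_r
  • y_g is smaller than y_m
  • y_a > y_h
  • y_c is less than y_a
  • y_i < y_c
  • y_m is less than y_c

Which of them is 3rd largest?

y_h

Chaining the given pairs: y_j < y_q < y_g < y_d < y_p < y_r < y_i < y_m < y_s < y_h < y_c < y_a.
The 3rd largest is y_h.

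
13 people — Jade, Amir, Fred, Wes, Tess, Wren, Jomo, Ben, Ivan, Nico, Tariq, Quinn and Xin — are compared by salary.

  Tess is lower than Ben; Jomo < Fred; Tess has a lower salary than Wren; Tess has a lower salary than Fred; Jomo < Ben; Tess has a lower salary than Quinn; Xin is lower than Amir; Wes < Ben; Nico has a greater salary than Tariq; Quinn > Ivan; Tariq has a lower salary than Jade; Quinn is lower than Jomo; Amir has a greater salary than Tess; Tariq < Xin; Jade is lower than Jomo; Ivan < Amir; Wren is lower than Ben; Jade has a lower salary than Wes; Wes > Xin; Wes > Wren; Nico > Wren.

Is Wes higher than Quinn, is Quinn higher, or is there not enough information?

undetermined

Following every chain through Wes: above Wes we get Ben; below Wes we get Tariq, Tess, Wren, Xin, Jade.
Quinn is not reached, and no chain runs the other way from Quinn to Wes.
So the given relations leave the order of Wes and Quinn undetermined.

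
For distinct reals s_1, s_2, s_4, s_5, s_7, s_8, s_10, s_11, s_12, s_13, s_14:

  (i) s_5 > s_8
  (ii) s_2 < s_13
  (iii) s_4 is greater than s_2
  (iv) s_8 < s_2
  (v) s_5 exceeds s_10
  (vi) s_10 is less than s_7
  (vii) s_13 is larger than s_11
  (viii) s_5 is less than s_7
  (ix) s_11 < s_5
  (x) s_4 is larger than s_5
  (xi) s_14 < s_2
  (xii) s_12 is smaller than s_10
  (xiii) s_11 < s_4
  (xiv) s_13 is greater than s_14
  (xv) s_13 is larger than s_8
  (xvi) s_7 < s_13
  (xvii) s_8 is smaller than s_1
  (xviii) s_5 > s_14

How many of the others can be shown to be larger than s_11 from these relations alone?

From s_11 the given relations immediately reach s_5, s_13, s_4.
From those, s_7 — 4 in total.
Nothing else is reachable above s_11; 4 in all.

4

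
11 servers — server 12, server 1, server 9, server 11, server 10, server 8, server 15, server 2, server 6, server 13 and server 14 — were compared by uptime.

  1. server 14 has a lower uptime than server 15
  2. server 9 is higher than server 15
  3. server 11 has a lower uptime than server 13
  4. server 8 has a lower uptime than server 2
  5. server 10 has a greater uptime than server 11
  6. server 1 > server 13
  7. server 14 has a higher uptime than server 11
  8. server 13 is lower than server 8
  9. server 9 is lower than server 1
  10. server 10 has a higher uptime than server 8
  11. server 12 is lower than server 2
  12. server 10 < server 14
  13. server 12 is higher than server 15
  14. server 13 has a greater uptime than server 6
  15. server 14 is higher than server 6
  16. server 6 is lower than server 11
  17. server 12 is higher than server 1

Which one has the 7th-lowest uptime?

server 15

Chaining the given pairs: server 6 < server 11 < server 13 < server 8 < server 10 < server 14 < server 15 < server 9 < server 1 < server 12 < server 2.
Counting 7 from the smallest end gives server 15.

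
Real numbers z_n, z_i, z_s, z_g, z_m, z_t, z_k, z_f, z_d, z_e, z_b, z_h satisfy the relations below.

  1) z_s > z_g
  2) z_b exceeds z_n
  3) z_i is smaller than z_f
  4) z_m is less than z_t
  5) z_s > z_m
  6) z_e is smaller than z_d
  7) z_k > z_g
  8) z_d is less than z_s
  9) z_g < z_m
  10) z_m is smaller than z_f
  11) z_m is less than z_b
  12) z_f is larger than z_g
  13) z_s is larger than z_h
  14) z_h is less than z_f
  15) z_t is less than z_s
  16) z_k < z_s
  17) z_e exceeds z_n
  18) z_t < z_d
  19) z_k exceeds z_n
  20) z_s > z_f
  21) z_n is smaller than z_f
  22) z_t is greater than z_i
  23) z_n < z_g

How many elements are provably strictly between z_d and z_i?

1

The relations place z_i below z_d. An element lies strictly between them when it is forced above z_i and also forced below z_d.
Above z_i: {z_t, z_f, z_s}. Below z_d: {z_n, z_g, z_e, z_m, z_t}.
Intersection: {z_t} — 1.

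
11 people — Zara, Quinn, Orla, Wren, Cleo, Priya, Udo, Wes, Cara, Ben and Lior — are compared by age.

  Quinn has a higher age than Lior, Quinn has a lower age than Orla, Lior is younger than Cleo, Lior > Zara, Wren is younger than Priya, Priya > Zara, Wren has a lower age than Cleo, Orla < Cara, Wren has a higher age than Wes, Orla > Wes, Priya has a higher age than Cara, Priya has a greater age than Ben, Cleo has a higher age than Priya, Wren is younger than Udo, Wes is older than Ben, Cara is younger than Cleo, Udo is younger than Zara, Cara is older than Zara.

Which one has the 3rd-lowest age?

Piecing the relations together gives one ordering: Ben < Wes < Wren < Udo < Zara < Lior < Quinn < Orla < Cara < Priya < Cleo.
Counting 3 from the smallest end gives Wren.

Wren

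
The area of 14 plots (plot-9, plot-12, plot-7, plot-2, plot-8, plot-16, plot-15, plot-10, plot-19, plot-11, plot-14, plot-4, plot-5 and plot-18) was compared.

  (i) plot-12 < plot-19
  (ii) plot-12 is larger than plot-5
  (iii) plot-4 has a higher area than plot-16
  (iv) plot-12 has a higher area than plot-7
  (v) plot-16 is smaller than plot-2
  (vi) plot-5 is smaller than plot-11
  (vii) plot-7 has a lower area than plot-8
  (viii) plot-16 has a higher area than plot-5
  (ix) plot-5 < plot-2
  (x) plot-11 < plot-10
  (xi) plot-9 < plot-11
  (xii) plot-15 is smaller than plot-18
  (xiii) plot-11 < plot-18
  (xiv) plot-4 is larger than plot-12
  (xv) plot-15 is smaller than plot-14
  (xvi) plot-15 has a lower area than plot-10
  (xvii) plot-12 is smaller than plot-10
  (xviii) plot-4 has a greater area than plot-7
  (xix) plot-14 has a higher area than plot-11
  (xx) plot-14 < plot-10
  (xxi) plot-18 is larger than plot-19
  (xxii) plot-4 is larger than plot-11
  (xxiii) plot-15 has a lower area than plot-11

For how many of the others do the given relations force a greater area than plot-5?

9

Directly above plot-5: plot-11, plot-12, plot-16, plot-2.
One step further: plot-19, plot-14, plot-18, plot-10, plot-4 (9 so far).
No other element is forced above plot-5 by the given relations, so the count is 9.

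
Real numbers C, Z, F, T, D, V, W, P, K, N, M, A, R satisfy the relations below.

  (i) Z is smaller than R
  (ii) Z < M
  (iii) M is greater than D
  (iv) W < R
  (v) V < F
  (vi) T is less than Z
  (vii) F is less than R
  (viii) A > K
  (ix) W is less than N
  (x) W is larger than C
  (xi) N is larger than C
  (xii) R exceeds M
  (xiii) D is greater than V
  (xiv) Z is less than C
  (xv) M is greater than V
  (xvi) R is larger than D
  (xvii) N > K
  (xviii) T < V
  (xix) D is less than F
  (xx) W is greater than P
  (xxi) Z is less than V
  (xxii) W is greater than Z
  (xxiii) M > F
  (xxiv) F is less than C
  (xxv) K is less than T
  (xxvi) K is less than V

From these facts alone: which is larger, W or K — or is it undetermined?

W

K < T and T < Z give K < Z.
With Z < V: K < T < Z < V.
With V < D: K < T < Z < V < D.
Then D < F extends the chain to F.
Then F < C extends the chain to C.
With C < W: K < T < Z < V < D < F < C < W.
So W is larger.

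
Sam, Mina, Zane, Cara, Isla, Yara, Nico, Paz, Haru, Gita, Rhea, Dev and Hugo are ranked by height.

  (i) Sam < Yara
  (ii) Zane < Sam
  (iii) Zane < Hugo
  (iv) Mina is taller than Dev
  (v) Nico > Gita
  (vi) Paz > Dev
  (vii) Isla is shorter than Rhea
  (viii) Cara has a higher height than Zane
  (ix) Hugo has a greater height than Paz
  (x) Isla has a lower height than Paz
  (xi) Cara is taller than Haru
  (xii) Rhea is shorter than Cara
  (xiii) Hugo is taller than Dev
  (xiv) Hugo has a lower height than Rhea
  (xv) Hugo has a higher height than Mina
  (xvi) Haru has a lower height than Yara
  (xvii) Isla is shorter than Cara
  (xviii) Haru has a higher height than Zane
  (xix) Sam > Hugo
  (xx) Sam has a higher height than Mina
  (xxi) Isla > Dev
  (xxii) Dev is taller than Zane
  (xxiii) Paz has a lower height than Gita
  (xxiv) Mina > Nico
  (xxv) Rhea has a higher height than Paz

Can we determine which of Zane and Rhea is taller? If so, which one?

Rhea

Link the given pairs in sequence: Zane < Dev; Dev < Isla; Isla < Paz; Paz < Gita; Gita < Nico; Nico < Mina; Mina < Hugo; Hugo < Rhea.
Chaining these gives Zane < Dev < Isla < Paz < Gita < Nico < Mina < Hugo < Rhea.
So Rhea is taller.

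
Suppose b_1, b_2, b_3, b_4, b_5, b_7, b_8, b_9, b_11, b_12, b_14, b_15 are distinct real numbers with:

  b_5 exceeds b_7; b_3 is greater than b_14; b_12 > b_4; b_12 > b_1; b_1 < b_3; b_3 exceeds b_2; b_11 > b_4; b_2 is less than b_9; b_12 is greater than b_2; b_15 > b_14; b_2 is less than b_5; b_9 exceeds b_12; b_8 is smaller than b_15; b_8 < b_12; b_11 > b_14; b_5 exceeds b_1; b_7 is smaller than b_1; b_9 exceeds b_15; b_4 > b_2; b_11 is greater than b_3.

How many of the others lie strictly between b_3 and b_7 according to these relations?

Chaining upward from b_7 reaches: b_1, b_5, b_12, b_9, b_11.
Chaining downward from b_3 reaches: b_2, b_14, b_1.
Strictly between b_7 and b_3 are those in both lists: b_1 — 1 element.

1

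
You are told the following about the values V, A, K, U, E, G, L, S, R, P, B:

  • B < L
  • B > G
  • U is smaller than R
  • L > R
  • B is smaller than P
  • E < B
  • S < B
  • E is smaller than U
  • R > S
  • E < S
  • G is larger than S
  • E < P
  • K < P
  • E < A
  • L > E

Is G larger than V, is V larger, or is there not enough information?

undetermined

Following every chain through G: above G we get B, P, L; below G we get E, S.
V is not reached, and no chain runs the other way from V to G.
So the given relations leave the order of G and V undetermined.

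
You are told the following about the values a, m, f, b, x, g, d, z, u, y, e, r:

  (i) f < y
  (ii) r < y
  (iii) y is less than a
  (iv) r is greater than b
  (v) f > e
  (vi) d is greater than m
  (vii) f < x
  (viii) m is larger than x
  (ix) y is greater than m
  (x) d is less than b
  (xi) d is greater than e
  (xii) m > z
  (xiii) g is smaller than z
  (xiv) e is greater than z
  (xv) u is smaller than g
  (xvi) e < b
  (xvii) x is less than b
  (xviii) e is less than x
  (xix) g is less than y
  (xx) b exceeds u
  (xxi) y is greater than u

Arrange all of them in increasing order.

The consecutive links are each given: u < g; g < z; z < e; e < f; f < x; x < m; m < d; d < b; b < r; r < y; y < a.

u < g < z < e < f < x < m < d < b < r < y < a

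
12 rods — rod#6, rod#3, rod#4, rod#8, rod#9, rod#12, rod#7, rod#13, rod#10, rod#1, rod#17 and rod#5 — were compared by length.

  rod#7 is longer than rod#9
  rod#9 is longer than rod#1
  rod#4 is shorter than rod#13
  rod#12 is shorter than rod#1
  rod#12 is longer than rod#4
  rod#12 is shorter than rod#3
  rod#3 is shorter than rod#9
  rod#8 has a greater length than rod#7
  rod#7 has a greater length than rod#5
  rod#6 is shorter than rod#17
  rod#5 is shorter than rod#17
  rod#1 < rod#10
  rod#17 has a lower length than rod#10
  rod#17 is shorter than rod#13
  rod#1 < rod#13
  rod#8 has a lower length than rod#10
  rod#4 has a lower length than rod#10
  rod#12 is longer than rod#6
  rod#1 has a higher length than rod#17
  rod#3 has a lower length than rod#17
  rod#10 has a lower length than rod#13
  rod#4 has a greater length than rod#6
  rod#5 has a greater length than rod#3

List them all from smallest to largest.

rod#6 < rod#4 < rod#12 < rod#3 < rod#5 < rod#17 < rod#1 < rod#9 < rod#7 < rod#8 < rod#10 < rod#13

Each adjacent pair is fixed by a given relation: rod#6 < rod#4; rod#4 < rod#12; rod#12 < rod#3; rod#3 < rod#5; rod#5 < rod#17; rod#17 < rod#1; rod#1 < rod#9; rod#9 < rod#7; rod#7 < rod#8; rod#8 < rod#10; rod#10 < rod#13. Chaining them end to end gives the full order.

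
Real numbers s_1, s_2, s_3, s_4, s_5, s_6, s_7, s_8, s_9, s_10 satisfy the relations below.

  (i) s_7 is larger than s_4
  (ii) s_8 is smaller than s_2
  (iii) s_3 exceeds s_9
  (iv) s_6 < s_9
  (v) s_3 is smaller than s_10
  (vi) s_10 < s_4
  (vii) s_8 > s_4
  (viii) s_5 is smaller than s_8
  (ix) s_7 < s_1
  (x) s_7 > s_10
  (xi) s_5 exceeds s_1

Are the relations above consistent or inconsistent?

The single ordering s_6 < s_9 < s_3 < s_10 < s_4 < s_7 < s_1 < s_5 < s_8 < s_2 satisfies every listed relation, so no contradiction arises.

consistent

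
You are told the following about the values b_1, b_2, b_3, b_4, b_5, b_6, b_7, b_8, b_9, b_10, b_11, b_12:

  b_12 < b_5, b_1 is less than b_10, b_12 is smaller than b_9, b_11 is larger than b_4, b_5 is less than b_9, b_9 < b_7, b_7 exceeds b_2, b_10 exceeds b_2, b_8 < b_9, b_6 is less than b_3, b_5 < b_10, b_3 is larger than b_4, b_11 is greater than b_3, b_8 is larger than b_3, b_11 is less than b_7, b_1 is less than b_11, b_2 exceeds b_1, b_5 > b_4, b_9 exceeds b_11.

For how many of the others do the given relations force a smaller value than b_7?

10

From b_7 the given relations immediately reach b_2, b_11, b_9.
From those, b_4, b_12, b_3, b_1, b_8, b_5 — 9 in total.
From those, b_6 — 10 in total.
Nothing else is reachable below b_7; 10 in all.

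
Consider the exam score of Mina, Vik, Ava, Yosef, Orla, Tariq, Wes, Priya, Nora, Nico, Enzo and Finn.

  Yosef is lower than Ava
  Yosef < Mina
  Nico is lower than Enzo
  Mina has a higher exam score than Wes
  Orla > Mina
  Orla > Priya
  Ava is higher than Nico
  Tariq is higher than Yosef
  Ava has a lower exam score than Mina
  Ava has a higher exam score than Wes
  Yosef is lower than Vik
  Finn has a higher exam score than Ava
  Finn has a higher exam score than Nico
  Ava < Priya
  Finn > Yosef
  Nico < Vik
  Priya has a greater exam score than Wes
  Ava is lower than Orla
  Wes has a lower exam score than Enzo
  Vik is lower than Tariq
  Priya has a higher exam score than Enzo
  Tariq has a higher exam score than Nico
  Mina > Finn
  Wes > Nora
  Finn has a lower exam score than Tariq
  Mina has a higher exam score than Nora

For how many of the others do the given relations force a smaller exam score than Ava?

The elements the relations force below Ava are Nico, Nora, Wes, Yosef — no chain reaches any other.
That is 4.

4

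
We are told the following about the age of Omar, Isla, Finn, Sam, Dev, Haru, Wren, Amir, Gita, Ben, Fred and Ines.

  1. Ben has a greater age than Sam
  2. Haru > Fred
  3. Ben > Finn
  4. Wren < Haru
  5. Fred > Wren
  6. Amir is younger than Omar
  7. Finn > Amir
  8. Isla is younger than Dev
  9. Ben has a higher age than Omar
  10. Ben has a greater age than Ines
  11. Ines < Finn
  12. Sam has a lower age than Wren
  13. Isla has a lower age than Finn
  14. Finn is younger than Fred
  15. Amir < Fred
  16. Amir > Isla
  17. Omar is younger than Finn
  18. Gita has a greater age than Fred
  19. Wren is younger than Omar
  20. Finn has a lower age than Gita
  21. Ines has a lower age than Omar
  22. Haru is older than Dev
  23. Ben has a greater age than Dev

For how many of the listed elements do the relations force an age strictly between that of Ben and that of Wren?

2

Chaining upward from Wren reaches: Omar, Finn, Fred, Gita, Haru.
Chaining downward from Ben reaches: Isla, Dev, Ines, Sam, Amir, Omar, Finn.
Strictly between Wren and Ben are those in both lists: Omar, Finn — 2 elements.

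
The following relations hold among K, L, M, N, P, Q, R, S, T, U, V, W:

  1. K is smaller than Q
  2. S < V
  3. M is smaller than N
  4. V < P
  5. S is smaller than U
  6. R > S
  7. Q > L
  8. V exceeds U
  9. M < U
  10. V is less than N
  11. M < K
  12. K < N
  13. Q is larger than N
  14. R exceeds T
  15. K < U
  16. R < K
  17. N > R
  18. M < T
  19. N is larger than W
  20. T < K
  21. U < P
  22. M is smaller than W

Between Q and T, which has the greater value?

T < R and R < K give T < K.
Then K < U extends the chain to U.
With U < V: T < R < K < U < V.
With V < N: T < R < K < U < V < N.
Then N < Q extends the chain to Q.
So T < Q; Q is the larger of the two.

Q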